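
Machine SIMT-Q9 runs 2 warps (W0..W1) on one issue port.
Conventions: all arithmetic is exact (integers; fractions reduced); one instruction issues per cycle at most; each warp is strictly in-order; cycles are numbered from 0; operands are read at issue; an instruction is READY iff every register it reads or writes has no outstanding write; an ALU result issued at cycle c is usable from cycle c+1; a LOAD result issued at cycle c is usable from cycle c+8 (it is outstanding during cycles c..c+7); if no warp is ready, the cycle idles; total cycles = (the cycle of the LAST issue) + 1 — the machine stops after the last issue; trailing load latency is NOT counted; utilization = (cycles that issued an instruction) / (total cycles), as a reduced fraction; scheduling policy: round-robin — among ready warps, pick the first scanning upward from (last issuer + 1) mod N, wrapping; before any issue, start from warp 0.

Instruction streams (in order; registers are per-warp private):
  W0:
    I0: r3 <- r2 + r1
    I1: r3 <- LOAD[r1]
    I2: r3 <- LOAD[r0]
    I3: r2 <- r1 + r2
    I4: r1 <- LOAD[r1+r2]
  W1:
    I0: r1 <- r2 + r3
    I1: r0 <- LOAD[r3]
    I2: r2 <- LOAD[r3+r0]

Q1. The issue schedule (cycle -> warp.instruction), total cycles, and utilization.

cycle 0: W0.I0
cycle 1: W1.I0
cycle 2: W0.I1
cycle 3: W1.I1
cycle 4: idle
cycle 5: idle
cycle 6: idle
cycle 7: idle
cycle 8: idle
cycle 9: idle
cycle 10: W0.I2
cycle 11: W1.I2
cycle 12: W0.I3
cycle 13: W0.I4

Answer: 14 cycles, utilization 4/7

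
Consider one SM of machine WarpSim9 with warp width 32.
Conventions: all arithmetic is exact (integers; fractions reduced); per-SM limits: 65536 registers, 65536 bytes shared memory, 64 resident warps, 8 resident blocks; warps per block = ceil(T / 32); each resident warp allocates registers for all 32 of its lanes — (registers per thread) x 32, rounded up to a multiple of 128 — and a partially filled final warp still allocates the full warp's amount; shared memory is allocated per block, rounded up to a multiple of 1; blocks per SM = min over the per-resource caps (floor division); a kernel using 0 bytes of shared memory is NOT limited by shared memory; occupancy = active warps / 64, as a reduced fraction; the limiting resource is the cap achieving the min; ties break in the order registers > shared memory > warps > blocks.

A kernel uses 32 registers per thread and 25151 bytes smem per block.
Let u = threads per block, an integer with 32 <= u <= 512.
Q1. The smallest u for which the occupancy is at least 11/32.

Answer: u = 321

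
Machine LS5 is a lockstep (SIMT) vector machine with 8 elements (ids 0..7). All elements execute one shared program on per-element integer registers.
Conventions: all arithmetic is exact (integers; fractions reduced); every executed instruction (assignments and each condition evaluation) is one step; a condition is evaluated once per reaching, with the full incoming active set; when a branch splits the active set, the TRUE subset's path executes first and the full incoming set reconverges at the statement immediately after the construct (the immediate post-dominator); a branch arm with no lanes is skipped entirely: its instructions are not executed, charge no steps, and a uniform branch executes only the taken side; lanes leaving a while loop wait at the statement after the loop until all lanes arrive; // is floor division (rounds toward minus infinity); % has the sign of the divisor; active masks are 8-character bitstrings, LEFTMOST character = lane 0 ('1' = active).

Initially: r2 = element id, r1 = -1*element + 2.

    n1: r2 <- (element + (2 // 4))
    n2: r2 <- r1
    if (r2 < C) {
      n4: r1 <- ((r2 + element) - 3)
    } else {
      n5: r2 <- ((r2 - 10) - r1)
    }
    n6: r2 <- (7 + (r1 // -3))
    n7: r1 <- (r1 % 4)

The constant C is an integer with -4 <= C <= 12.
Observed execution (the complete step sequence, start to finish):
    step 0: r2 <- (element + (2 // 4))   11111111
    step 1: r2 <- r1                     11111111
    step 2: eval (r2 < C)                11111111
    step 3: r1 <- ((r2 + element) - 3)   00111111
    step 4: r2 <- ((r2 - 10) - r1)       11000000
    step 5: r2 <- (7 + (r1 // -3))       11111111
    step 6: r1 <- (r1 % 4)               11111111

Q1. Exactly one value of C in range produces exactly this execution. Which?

Answer: C = 1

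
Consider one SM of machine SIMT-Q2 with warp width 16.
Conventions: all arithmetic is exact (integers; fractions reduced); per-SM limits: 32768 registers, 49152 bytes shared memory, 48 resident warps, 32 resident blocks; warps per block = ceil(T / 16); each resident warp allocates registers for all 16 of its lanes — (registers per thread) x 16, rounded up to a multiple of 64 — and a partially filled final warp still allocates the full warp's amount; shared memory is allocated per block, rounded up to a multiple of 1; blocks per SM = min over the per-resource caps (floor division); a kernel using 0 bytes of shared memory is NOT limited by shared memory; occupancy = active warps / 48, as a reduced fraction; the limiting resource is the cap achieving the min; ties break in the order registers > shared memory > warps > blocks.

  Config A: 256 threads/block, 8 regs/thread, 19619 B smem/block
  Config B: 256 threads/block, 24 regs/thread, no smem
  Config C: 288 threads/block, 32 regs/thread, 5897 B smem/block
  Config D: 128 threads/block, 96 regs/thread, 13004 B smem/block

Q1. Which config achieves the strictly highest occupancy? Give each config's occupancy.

occupancies: A 2/3, B 1, C 3/4, D 1/3

Answer: B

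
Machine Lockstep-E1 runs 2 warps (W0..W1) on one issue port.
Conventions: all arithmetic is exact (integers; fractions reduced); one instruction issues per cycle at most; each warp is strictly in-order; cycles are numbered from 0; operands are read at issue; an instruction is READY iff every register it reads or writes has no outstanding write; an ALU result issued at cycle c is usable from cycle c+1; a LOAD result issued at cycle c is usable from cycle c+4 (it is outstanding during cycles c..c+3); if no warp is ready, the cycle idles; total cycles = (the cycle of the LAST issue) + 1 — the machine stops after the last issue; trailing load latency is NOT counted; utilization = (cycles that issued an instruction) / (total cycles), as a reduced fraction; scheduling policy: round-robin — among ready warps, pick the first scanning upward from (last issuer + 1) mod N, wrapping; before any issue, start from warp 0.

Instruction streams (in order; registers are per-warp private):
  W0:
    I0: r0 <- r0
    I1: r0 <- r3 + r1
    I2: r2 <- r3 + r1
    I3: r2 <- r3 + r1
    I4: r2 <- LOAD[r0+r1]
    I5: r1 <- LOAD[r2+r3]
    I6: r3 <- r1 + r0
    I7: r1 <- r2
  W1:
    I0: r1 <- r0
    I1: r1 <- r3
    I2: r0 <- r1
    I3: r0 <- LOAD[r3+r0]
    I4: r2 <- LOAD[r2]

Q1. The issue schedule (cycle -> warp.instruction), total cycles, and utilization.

cycle 0: W0.I0
cycle 1: W1.I0
cycle 2: W0.I1
cycle 3: W1.I1
cycle 4: W0.I2
cycle 5: W1.I2
cycle 6: W0.I3
cycle 7: W1.I3
cycle 8: W0.I4
cycle 9: W1.I4
cycle 10: idle
cycle 11: idle
cycle 12: W0.I5
cycle 13: idle
cycle 14: idle
cycle 15: idle
cycle 16: W0.I6
cycle 17: W0.I7

Answer: 18 cycles, utilization 13/18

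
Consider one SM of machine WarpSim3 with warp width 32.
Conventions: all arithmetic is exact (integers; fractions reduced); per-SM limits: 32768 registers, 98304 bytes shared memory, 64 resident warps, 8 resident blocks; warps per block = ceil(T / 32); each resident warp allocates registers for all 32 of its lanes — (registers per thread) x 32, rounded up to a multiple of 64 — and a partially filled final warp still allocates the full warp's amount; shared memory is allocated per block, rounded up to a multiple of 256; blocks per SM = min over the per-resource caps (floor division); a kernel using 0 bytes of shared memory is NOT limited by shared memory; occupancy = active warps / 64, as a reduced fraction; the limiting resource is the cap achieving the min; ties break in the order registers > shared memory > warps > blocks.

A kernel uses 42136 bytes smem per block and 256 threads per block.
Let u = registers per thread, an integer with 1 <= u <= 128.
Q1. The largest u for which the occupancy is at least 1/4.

Answer: u = 64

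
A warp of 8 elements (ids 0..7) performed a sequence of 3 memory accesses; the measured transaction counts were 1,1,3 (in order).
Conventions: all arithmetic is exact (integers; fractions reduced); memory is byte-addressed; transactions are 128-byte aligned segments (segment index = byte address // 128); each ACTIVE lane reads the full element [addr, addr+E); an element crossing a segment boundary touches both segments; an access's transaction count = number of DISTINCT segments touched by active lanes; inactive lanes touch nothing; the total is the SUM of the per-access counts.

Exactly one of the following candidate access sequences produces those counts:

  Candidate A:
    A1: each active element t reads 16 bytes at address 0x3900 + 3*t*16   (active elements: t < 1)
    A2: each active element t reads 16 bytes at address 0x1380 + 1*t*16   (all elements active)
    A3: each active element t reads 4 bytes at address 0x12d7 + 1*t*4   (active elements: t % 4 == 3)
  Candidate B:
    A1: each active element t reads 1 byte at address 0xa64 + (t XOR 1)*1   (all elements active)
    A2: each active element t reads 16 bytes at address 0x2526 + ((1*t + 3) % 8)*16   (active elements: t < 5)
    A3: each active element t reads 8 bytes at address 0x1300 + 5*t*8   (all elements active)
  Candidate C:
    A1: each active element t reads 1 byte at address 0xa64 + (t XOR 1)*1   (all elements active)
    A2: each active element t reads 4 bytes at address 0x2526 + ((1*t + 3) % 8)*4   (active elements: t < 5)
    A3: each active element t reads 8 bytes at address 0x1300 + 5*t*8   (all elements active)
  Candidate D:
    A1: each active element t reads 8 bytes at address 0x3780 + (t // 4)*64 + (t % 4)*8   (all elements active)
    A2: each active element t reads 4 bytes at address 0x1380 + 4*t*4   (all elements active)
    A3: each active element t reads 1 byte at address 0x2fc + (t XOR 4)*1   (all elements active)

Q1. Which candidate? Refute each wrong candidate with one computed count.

A: A3 gives 1 transaction, not 3
B: A2 gives 2 transactions, not 1
D: A3 gives 2 transactions, not 3
C: all counts match (1,1,3)

Answer: C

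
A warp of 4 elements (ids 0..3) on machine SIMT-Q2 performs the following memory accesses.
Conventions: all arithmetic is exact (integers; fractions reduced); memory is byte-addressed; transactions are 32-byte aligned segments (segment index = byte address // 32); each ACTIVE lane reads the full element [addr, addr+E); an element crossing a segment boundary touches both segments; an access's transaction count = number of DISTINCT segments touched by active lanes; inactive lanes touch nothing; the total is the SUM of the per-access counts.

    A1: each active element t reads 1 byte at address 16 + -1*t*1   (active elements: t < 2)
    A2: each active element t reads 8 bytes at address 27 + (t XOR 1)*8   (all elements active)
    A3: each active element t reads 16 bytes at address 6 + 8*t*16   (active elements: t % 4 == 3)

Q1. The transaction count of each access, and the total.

A1: 1 transaction
A2: 2 transactions
A3: 1 transaction

Answer: 1,2,1; total 4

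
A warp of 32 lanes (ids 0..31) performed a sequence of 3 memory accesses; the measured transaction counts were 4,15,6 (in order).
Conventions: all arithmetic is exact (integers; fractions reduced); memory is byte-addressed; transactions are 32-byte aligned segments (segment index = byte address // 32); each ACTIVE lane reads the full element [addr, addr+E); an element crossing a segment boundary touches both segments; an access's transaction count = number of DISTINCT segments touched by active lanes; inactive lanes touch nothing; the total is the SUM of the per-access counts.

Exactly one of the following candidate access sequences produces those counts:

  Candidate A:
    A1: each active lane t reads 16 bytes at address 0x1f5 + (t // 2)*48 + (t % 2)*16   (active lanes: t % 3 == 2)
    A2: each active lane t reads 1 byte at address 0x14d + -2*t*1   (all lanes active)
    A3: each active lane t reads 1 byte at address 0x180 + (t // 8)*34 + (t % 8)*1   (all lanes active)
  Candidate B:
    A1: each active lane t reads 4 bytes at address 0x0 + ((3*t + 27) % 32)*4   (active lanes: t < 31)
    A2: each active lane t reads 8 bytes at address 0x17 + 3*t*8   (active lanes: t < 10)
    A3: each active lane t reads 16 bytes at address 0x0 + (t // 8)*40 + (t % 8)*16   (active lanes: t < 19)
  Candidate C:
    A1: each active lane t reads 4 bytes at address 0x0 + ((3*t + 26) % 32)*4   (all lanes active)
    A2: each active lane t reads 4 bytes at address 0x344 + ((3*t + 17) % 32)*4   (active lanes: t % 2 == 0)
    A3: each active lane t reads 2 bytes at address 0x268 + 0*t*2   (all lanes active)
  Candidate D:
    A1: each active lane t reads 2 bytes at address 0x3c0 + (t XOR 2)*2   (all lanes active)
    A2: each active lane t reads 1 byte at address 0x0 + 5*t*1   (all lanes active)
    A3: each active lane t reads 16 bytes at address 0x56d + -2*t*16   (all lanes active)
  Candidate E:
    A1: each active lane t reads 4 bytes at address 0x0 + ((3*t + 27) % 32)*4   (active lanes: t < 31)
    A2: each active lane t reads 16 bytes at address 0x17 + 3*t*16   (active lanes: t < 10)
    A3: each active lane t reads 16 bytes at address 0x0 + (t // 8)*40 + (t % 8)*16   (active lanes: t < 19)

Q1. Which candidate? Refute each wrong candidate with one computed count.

A: A1 gives 14 transactions, not 4
B: A2 gives 8 transactions, not 15
C: A2 gives 5 transactions, not 15
D: A1 gives 2 transactions, not 4
E: all counts match (4,15,6)

Answer: E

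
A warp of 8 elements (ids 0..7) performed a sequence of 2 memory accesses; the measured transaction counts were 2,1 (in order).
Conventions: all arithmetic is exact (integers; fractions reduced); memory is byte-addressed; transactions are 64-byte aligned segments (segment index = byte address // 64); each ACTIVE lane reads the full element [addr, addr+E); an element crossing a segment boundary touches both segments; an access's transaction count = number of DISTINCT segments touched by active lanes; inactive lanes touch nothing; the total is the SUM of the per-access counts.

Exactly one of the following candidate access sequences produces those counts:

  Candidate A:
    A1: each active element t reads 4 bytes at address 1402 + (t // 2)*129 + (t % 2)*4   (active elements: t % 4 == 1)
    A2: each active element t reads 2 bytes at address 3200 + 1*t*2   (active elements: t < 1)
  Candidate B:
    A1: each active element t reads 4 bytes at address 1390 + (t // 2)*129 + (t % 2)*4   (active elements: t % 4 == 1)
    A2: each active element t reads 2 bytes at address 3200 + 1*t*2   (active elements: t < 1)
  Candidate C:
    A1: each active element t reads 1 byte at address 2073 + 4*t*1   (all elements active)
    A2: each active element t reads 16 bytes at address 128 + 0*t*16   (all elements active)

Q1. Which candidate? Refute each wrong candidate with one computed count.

A: A1 gives 3 transactions, not 2
C: A1 gives 1 transaction, not 2
B: all counts match (2,1)

Answer: B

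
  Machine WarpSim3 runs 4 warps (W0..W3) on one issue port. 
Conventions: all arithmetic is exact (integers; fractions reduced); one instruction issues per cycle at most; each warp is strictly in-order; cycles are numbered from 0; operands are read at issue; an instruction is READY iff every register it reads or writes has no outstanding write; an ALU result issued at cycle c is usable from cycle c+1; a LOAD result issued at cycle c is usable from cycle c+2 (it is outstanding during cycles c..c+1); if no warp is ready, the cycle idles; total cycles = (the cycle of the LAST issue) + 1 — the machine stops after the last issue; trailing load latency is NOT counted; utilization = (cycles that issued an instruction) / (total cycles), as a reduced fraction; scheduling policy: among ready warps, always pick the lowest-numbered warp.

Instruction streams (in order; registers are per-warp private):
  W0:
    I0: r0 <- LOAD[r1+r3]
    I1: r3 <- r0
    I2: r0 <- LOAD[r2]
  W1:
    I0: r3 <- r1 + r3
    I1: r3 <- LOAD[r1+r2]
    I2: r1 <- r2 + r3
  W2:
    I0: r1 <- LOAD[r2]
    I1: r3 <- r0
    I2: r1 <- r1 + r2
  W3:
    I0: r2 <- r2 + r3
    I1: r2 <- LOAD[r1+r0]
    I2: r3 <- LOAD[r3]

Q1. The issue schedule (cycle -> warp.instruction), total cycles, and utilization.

cycle 0: W0.I0
cycle 1: W1.I0
cycle 2: W0.I1
cycle 3: W0.I2
cycle 4: W1.I1
cycle 5: W2.I0
cycle 6: W1.I2
cycle 7: W2.I1
cycle 8: W2.I2
cycle 9: W3.I0
cycle 10: W3.I1
cycle 11: W3.I2

Answer: 12 cycles, utilization 1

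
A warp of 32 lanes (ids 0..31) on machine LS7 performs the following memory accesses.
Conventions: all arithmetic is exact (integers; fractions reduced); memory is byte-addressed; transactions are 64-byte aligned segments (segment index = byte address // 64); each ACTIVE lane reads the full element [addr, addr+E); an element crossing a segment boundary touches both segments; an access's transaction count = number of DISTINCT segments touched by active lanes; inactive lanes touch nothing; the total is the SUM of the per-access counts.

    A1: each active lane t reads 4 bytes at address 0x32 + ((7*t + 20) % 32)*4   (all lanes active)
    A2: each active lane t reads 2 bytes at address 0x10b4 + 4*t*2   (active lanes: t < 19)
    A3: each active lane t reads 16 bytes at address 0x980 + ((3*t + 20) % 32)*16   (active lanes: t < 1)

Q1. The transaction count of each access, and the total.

A1: 3 transactions
A2: 4 transactions
A3: 1 transaction

Answer: 3,4,1; total 8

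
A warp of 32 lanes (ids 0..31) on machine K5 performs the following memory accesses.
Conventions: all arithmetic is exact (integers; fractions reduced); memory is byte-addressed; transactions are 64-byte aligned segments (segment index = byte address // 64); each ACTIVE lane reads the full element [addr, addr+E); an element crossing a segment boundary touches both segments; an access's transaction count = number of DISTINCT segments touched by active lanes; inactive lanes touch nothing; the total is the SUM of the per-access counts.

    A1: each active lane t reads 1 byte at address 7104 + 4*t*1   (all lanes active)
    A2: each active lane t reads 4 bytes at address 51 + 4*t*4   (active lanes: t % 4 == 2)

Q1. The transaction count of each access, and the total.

A1: 2 transactions
A2: 8 transactions

Answer: 2,8; total 10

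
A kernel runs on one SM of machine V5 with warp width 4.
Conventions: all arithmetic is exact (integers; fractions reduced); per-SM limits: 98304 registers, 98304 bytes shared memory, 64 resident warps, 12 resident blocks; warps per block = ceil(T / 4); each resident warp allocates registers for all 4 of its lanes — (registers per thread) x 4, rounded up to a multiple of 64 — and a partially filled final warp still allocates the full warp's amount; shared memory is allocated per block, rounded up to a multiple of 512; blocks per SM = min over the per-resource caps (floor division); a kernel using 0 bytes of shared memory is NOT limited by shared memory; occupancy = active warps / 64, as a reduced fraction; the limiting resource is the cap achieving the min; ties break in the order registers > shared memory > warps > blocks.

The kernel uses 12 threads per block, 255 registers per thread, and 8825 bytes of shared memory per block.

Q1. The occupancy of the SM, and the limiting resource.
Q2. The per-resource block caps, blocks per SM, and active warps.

Answer: occupancy 15/32, limited by shared memory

registers: 32 blocks
shared memory: 10 blocks
warps: 21 blocks
blocks: 12 blocks

Answer: 10 blocks, 30 active warps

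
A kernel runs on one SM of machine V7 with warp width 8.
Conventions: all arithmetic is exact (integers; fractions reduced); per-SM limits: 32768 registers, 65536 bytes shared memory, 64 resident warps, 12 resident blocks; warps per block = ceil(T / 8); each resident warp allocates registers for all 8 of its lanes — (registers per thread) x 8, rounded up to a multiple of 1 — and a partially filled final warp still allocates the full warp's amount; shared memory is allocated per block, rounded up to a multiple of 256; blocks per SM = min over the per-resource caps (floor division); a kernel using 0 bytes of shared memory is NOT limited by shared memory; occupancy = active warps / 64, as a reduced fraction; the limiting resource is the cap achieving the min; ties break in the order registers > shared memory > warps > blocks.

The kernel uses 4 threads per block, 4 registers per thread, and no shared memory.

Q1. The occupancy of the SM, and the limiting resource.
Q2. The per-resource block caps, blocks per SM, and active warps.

Answer: occupancy 3/16, limited by blocks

registers: 1024 blocks
shared memory: no limit (kernel uses none)
warps: 64 blocks
blocks: 12 blocks

Answer: 12 blocks, 12 active warps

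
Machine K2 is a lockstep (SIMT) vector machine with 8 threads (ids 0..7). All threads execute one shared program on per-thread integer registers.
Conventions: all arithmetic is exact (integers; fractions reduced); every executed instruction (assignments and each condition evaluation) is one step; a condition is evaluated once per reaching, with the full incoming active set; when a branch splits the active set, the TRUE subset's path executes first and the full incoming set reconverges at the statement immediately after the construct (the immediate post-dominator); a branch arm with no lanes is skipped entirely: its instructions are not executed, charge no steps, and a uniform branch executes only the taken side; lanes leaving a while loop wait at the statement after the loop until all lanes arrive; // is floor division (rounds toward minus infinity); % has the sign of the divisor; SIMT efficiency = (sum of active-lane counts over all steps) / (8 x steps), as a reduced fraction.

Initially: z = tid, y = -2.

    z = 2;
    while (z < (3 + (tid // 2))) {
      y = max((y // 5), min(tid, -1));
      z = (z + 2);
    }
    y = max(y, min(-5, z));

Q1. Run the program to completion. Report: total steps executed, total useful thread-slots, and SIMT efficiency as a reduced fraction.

Answer: 9 steps, 60 useful, 5/6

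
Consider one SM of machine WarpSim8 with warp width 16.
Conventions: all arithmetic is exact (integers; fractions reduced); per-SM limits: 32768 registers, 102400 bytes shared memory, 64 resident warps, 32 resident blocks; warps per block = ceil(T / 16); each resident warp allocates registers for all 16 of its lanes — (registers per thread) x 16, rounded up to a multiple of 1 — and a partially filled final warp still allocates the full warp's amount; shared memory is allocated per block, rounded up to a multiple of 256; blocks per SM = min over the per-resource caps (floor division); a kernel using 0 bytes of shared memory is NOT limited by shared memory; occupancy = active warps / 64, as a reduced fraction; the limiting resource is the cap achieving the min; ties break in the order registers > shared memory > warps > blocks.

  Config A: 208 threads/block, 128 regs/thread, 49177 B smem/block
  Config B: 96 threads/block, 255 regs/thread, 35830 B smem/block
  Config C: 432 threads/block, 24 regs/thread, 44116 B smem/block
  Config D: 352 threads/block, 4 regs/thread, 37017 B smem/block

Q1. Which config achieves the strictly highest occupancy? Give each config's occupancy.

occupancies: A 13/64, B 3/32, C 27/32, D 11/16

Answer: C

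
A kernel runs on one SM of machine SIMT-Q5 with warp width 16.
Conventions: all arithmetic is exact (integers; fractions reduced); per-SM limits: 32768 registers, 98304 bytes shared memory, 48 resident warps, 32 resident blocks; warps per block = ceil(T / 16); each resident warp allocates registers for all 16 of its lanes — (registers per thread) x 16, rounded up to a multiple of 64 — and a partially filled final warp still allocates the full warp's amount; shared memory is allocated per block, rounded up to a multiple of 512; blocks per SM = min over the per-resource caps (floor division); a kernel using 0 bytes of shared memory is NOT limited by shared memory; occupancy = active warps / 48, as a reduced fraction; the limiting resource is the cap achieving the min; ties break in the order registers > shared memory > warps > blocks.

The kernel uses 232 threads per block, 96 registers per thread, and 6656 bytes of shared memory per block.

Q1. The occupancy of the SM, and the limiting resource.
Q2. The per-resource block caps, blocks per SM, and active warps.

Answer: occupancy 5/16, limited by registers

registers: 1 block
shared memory: 14 blocks
warps: 3 blocks
blocks: 32 blocks

Answer: 1 block, 15 active warps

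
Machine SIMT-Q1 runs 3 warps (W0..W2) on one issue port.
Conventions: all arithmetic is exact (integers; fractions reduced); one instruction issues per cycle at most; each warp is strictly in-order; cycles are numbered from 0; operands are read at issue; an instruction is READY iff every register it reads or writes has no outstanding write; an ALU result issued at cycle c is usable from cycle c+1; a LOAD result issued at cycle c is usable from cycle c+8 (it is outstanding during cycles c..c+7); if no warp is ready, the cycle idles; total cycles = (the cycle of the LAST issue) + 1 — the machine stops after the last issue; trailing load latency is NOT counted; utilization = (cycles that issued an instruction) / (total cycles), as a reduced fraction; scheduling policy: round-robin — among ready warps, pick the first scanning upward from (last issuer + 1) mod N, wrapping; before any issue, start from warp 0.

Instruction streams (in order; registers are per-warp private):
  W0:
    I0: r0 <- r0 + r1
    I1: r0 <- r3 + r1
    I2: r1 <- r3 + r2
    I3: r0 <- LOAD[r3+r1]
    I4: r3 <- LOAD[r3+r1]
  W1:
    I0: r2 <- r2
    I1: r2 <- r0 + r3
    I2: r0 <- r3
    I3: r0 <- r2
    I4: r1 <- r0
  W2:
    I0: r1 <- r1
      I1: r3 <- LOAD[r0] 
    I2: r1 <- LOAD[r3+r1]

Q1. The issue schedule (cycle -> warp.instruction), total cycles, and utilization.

cycle 0: W0.I0
cycle 1: W1.I0
cycle 2: W2.I0
cycle 3: W0.I1
cycle 4: W1.I1
cycle 5: W2.I1
cycle 6: W0.I2
cycle 7: W1.I2
cycle 8: W0.I3
cycle 9: W1.I3
cycle 10: W0.I4
cycle 11: W1.I4
cycle 12: idle
cycle 13: W2.I2

Answer: 14 cycles, utilization 13/14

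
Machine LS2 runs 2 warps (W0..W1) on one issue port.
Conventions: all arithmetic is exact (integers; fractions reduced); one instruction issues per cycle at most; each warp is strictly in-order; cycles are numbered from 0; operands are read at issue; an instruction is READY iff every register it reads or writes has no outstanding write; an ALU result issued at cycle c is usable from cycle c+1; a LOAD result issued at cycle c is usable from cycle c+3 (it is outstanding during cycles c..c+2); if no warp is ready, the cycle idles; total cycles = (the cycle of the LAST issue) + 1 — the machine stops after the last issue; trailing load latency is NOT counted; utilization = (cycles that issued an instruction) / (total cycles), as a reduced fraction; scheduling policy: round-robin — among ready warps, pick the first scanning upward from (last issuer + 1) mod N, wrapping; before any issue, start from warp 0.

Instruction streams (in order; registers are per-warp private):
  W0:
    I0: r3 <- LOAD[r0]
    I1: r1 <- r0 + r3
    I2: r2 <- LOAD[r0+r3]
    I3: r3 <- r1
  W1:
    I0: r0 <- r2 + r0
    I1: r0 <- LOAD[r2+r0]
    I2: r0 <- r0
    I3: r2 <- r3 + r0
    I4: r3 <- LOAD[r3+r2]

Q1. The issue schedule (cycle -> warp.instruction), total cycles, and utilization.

cycle 0: W0.I0
cycle 1: W1.I0
cycle 2: W1.I1
cycle 3: W0.I1
cycle 4: W0.I2
cycle 5: W1.I2
cycle 6: W0.I3
cycle 7: W1.I3
cycle 8: W1.I4

Answer: 9 cycles, utilization 1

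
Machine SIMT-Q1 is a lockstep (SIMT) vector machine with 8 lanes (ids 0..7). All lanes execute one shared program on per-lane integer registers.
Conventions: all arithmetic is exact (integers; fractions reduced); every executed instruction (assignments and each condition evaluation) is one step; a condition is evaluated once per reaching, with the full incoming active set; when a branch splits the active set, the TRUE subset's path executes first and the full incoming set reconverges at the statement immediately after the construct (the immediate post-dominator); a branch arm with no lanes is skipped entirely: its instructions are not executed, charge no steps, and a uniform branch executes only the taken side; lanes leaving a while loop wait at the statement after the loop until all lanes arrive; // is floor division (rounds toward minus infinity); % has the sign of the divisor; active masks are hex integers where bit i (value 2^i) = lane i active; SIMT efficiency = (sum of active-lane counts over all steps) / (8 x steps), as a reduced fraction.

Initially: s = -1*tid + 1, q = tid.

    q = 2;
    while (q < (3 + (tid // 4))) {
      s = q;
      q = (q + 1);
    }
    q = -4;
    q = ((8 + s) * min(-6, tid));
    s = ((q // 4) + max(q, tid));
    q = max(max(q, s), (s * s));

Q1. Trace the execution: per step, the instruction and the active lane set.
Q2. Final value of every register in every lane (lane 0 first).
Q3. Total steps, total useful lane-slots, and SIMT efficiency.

step 0: q <- 2                       0xff
step 1: eval (q < (3 + (tid // 4)))  0xff
step 2: s <- q                       0xff
step 3: q <- (q + 1)                 0xff
step 4: eval (q < (3 + (tid // 4)))  0xff
step 5: s <- q                       0xf0
step 6: q <- (q + 1)                 0xf0
step 7: eval (q < (3 + (tid // 4)))  0xf0
step 8: q <- -4                      0xff
step 9: q <- ((8 + s) * min(-6, tid)) 0xff
step 10: s <- ((q // 4) + max(q, tid)) 0xff
step 11: q <- max(max(q, s), (s * s)) 0xff

Answer: 12 steps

s: -15,-14,-13,-12,-13,-12,-11,-10
q: 225,196,169,144,169,144,121,100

steps = 12; useful = 84; efficiency = 84/96 = 7/8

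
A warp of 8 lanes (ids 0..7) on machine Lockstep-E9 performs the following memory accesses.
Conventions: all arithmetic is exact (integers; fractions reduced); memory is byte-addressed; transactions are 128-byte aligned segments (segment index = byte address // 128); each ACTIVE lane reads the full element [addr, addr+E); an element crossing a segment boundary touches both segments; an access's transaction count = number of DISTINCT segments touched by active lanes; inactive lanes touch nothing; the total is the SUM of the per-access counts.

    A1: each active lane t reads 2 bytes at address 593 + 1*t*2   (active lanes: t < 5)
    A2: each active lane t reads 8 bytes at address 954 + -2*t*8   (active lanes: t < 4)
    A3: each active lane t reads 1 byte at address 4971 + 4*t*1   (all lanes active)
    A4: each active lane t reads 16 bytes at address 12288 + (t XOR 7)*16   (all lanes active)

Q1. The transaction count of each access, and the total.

A1: 1 transaction
A2: 1 transaction
A3: 2 transactions
A4: 1 transaction

Answer: 1,1,2,1; total 5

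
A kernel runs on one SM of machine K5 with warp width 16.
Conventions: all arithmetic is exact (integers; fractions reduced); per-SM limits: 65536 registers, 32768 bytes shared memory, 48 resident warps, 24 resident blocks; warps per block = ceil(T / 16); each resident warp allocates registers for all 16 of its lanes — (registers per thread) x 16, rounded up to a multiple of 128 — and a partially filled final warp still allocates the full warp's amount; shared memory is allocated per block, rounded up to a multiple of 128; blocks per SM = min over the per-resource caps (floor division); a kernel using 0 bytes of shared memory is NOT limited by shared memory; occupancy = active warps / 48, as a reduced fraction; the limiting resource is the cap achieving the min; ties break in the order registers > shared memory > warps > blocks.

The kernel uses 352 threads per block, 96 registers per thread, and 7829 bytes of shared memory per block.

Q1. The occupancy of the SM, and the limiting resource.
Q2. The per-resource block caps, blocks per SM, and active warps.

Answer: occupancy 11/24, limited by registers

registers: 1 block
shared memory: 4 blocks
warps: 2 blocks
blocks: 24 blocks

Answer: 1 block, 22 active warps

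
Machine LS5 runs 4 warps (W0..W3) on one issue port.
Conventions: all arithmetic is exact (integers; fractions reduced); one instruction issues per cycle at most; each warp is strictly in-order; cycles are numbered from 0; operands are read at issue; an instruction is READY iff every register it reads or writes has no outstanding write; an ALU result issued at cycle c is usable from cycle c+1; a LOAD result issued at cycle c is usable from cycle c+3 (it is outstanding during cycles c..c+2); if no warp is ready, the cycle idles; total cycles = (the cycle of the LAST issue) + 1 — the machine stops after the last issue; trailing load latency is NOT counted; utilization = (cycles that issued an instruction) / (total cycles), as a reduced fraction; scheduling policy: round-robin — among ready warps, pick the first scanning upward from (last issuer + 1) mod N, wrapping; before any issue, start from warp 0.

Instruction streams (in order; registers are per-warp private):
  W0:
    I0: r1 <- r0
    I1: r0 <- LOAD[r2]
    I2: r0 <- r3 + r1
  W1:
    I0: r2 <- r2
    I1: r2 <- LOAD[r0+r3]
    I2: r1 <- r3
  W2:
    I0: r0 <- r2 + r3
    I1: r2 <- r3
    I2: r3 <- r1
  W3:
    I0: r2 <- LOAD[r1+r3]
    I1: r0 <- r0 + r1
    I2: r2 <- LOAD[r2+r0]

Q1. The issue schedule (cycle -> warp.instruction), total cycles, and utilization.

cycle 0: W0.I0
cycle 1: W1.I0
cycle 2: W2.I0
cycle 3: W3.I0
cycle 4: W0.I1
cycle 5: W1.I1
cycle 6: W2.I1
cycle 7: W3.I1
cycle 8: W0.I2
cycle 9: W1.I2
cycle 10: W2.I2
cycle 11: W3.I2

Answer: 12 cycles, utilization 1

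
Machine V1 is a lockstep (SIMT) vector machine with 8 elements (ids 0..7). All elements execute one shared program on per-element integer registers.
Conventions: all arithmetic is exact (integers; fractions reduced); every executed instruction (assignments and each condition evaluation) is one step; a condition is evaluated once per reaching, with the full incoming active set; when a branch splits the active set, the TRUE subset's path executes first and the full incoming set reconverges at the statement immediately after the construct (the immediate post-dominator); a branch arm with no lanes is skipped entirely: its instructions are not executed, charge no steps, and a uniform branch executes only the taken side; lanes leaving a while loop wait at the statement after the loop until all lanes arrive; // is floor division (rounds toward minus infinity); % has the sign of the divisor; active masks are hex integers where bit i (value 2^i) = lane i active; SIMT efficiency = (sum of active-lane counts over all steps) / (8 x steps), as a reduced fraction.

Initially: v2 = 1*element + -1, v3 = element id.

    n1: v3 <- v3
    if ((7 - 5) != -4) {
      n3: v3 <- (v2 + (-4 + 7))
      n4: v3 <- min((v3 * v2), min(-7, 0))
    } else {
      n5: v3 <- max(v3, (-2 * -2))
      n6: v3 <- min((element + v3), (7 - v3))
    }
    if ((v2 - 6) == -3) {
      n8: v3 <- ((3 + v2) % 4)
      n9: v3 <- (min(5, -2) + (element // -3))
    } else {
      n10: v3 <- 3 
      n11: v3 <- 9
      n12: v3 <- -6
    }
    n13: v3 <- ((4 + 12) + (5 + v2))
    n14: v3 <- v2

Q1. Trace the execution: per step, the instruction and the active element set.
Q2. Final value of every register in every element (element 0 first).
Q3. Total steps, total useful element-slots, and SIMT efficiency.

step 0: v3 <- v3                     0xff
step 1: eval ((7 - 5) != -4)         0xff
step 2: v3 <- (v2 + (-4 + 7))        0xff
step 3: v3 <- min((v3 * v2), min(-7, 0)) 0xff
step 4: eval ((v2 - 6) == -3)        0xff
step 5: v3 <- ((3 + v2) % 4)         0x10
step 6: v3 <- (min(5, -2) + (element // -3)) 0x10
step 7: v3 <- 3                      0xef
step 8: v3 <- 9                      0xef
step 9: v3 <- -6                     0xef
step 10: v3 <- ((4 + 12) + (5 + v2))  0xff
step 11: v3 <- v2                     0xff

Answer: 12 steps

v2: -1,0,1,2,3,4,5,6
v3: -1,0,1,2,3,4,5,6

steps = 12; useful = 79; efficiency = 79/96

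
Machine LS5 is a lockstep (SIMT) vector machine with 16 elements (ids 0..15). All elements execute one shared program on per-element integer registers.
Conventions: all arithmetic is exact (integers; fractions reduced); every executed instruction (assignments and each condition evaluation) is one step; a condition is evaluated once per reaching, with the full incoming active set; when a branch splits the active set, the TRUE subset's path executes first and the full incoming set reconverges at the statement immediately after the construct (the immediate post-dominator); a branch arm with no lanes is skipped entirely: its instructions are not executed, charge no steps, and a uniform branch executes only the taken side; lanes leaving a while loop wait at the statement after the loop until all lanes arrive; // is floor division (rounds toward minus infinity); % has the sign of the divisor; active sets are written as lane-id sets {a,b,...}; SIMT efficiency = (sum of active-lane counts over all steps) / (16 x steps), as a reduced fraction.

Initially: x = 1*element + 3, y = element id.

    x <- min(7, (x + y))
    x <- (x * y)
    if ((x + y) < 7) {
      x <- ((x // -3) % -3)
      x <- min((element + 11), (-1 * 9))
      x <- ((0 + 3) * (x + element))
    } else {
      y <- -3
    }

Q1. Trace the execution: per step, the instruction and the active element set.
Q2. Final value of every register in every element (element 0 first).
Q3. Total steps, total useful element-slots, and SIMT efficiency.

step 0: x <- min(7, (x + y))         {0,1,2,3,4,5,6,7,8,9,10,11,12,13,14,15}
step 1: x <- (x * y)                 {0,1,2,3,4,5,6,7,8,9,10,11,12,13,14,15}
step 2: eval ((x + y) < 7)           {0,1,2,3,4,5,6,7,8,9,10,11,12,13,14,15}
step 3: x <- ((x // -3) % -3)        {0,1}
step 4: x <- min((element + 11), (-1 * 9)) {0,1}
step 5: x <- ((0 + 3) * (x + element)) {0,1}
step 6: y <- -3                      {2,3,4,5,6,7,8,9,10,11,12,13,14,15}

Answer: 7 steps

x: -27,-24,14,21,28,35,42,49,56,63,70,77,84,91,98,105
y: 0,1,-3,-3,-3,-3,-3,-3,-3,-3,-3,-3,-3,-3,-3,-3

steps = 7; useful = 68; efficiency = 68/112 = 17/28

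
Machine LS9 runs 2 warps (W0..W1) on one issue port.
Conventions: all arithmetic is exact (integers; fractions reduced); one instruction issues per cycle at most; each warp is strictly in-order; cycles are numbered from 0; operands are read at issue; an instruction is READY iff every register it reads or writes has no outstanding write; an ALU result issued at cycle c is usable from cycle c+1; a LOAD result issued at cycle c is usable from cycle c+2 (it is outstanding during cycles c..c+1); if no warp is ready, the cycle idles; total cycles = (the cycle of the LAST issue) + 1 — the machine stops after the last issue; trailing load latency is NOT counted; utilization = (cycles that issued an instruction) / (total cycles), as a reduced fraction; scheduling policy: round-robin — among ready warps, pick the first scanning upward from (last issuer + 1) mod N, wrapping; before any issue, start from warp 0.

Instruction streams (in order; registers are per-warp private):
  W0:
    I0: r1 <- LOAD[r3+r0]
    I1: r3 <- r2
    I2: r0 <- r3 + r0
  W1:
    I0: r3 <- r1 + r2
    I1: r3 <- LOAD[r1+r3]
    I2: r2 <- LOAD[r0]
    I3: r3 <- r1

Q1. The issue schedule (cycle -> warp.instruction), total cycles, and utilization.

cycle 0: W0.I0
cycle 1: W1.I0
cycle 2: W0.I1
cycle 3: W1.I1
cycle 4: W0.I2
cycle 5: W1.I2
cycle 6: W1.I3

Answer: 7 cycles, utilization 1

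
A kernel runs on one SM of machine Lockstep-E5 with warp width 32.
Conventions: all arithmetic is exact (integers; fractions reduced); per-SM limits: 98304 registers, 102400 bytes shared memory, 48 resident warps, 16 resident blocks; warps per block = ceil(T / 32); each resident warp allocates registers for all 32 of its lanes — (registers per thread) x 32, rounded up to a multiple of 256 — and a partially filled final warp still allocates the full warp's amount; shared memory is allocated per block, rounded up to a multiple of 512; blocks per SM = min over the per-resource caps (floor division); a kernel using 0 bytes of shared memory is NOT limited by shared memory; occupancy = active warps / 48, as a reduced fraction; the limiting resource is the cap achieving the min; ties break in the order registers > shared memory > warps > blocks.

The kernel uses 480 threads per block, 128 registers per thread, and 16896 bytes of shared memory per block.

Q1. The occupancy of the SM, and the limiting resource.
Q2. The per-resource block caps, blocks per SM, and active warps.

Answer: occupancy 5/16, limited by registers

registers: 1 block
shared memory: 6 blocks
warps: 3 blocks
blocks: 16 blocks

Answer: 1 block, 15 active warps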